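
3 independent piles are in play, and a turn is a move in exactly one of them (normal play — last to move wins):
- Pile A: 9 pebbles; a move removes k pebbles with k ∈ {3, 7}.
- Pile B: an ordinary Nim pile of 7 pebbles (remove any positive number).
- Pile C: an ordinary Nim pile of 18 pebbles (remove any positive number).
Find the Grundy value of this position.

Grundy values for pile A (subtraction set {3, 7}):
k:     0  1  2  3  4  5  6  7  8  9
g(k):  0  0  0  1  1  1  0  2  2  1
So g(9) = 1.
Pile B is a plain Nim pile of size 7, so its Grundy value is 7.
Pile C is a plain Nim pile of size 18, so its Grundy value is 18.
The value of a disjunctive sum is the nim-sum of the parts.
Combined value = 1 XOR 7 XOR 18 = 20.

20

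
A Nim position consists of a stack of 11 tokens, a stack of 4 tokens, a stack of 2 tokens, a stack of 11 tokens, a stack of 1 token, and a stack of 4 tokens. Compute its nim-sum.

3

Compute the nim-sum pairwise:
11 ⊕ 4 = 15
15 ⊕ 2 = 13
13 ⊕ 11 = 6
6 ⊕ 1 = 7
7 ⊕ 4 = 3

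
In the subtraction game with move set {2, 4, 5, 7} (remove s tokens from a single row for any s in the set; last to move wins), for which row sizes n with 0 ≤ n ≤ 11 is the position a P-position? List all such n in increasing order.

0, 1, 9, 10

Grundy values for subtraction set {2, 4, 5, 7}:
k:     0  1  2  3  4  5  6  7  8  9 10 11
g(k):  0  0  1  1  2  2  3  3  4  0  0  1
The P-positions (g = 0) in 0..11 are 0, 1, 9, 10.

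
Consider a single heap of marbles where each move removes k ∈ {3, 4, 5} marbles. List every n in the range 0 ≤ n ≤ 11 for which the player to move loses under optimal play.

0, 1, 2, 8, 9, 10

Compute g(0), g(1), … for moves {3, 4, 5}:
g(0) = mex{} = 0
g(1) = mex{} = 0
g(2) = mex{} = 0
g(3) = mex{0} = 1
g(4) = mex{0} = 1
g(5) = mex{0} = 1
g(6) = mex{0,1} = 2
g(7) = mex{0,1} = 2
g(8) = mex{1} = 0
g(9) = mex{1,2} = 0
g(10) = mex{1,2} = 0
g(11) = mex{0,2} = 1
The P-positions (g = 0) in 0..11 are 0, 1, 2, 8, 9, 10.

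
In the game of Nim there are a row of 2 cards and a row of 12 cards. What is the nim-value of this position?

14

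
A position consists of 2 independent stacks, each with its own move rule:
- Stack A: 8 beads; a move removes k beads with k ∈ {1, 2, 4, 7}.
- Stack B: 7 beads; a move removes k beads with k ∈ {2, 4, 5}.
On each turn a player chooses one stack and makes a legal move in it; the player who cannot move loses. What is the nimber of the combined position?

Grundy values for stack A (subtraction set {1, 2, 4, 7}):
k:     0  1  2  3  4  5  6  7  8
g(k):  0  1  2  0  1  2  0  1  2
So g(8) = 2.
Build the Grundy sequence for stack B with g(k) = mex{g(k−s) : s ∈ {2, 4, 5}, s ≤ k}:
k:     0  1  2  3  4  5  6  7
g(k):  0  0  1  1  2  2  3  0
So g(7) = 0.
The value of a disjunctive sum is the nim-sum of the parts.
Combined value = 2 XOR 0 = 2.

2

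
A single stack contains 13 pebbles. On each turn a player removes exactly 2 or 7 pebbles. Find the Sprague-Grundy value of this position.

0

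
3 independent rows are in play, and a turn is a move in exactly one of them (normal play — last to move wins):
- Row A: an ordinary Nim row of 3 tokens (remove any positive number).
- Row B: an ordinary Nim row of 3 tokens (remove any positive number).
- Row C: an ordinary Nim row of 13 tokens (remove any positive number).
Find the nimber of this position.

13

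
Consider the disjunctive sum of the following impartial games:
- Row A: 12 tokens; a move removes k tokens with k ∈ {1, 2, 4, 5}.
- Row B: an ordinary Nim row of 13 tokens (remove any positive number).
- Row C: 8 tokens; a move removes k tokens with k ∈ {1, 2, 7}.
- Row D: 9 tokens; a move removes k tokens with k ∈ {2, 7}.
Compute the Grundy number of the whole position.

15

Grundy values for row A (subtraction set {1, 2, 4, 5}):
k:     0  1  2  3  4  5  6  7  8  9 10 11 12
g(k):  0  1  2  0  1  2  0  1  2  0  1  2  0
So g(12) = 0.
Row B is a plain Nim row of size 13, so its Grundy value is 13.
Build the Grundy sequence for row C with g(k) = mex{g(k−s) : s ∈ {1, 2, 7}, s ≤ k}:
g(0) = mex{} = 0
g(1) = mex{0} = 1
g(2) = mex{0,1} = 2
g(3) = mex{1,2} = 0
g(4) = mex{0,2} = 1
g(5) = mex{0,1} = 2
g(6) = mex{1,2} = 0
g(7) = mex{0,2} = 1
g(8) = mex{0,1} = 2
So g(8) = 2.
Build the Grundy sequence for row D with g(k) = mex{g(k−s) : s ∈ {2, 7}, s ≤ k}:
k:     0  1  2  3  4  5  6  7  8  9
g(k):  0  0  1  1  0  0  1  1  2  0
So g(9) = 0.
The value of a disjunctive sum is the nim-sum of the parts.
Combined value = 0 XOR 13 XOR 2 XOR 0 = 15.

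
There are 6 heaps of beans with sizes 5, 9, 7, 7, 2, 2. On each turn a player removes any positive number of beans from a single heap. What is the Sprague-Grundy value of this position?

Write each in binary and XOR column by column:
  0101  (5)
  1001  (9)
  0111  (7)
  0111  (7)
  0010  (2)
  0010  (2)
  ----
  1100  (12)

12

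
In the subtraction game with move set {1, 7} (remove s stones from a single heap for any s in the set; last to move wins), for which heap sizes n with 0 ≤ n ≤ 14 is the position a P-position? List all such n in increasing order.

Build the Grundy sequence with g(k) = mex{g(k−s) : s ∈ {1, 7}, s ≤ k}:
g(0) = mex{} = 0
g(1) = mex{0} = 1
g(2) = mex{1} = 0
g(3) = mex{0} = 1
g(4) = mex{1} = 0
g(5) = mex{0} = 1
g(6) = mex{1} = 0
g(7) = mex{0} = 1
g(8) = mex{1} = 0
g(9) = mex{0} = 1
g(10) = mex{1} = 0
g(11) = mex{0} = 1
g(12) = mex{1} = 0
g(13) = mex{0} = 1
g(14) = mex{1} = 0
The P-positions (g = 0) in 0..14 are 0, 2, 4, 6, 8, 10, 12, 14.

0, 2, 4, 6, 8, 10, 12, 14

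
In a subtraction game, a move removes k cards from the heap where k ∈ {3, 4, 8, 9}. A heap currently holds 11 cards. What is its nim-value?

3

Grundy values for subtraction set {3, 4, 8, 9}:
g(0) = mex{} = 0
g(1) = mex{} = 0
g(2) = mex{} = 0
g(3) = mex{0} = 1
g(4) = mex{0} = 1
g(5) = mex{0} = 1
g(6) = mex{0,1} = 2
g(7) = mex{1} = 0
g(8) = mex{0,1} = 2
g(9) = mex{0,1,2} = 3
g(10) = mex{0,2} = 1
g(11) = mex{0,1,2} = 3
So g(11) = 3.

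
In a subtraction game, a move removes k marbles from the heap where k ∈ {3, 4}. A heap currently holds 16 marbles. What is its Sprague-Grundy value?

Grundy values for subtraction set {3, 4}:
k:     0  1  2  3  4  5  6  7  8  9 10 11 12 13 14 15 16
g(k):  0  0  0  1  1  1  2  0  0  0  1  1  1  2  0  0  0
So g(16) = 0.

0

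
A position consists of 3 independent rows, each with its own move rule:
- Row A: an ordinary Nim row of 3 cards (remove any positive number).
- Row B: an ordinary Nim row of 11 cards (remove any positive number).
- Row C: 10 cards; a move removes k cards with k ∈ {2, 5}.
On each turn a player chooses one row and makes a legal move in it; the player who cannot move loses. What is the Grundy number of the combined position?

Row A is a plain Nim row of size 3, so its Grundy value is 3.
Row B is a plain Nim row of size 11, so its Grundy value is 11.
Grundy values for row C (subtraction set {2, 5}):
g(0) = mex{} = 0
g(1) = mex{} = 0
g(2) = mex{0} = 1
g(3) = mex{0} = 1
g(4) = mex{1} = 0
g(5) = mex{0,1} = 2
g(6) = mex{0} = 1
g(7) = mex{1,2} = 0
g(8) = mex{1} = 0
g(9) = mex{0} = 1
g(10) = mex{0,2} = 1
So g(10) = 1.
By the Sprague-Grundy theorem, the Grundy value of a sum of independent games is the XOR of the component values.
Combined value = 3 ⊕ 11 ⊕ 1 = 9.

9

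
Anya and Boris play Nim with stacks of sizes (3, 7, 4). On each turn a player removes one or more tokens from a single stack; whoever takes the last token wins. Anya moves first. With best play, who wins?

Boris wins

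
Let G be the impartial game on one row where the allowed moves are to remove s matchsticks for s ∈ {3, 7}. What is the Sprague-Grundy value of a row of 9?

1

Build the Grundy sequence with g(k) = mex{g(k−s) : s ∈ {3, 7}, s ≤ k}:
g(0) = mex{} = 0
g(1) = mex{} = 0
g(2) = mex{} = 0
g(3) = mex{0} = 1
g(4) = mex{0} = 1
g(5) = mex{0} = 1
g(6) = mex{1} = 0
g(7) = mex{0,1} = 2
g(8) = mex{0,1} = 2
g(9) = mex{0} = 1
So g(9) = 1.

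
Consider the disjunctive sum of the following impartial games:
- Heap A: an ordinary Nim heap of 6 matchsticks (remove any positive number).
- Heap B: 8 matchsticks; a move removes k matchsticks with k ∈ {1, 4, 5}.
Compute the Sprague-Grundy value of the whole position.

6

Heap A is a plain Nim heap of size 6, so its Grundy value is 6.
For heap B, compute g(0), g(1), … with moves {1, 4, 5}:
k:     0  1  2  3  4  5  6  7  8
g(k):  0  1  0  1  2  3  2  3  0
So g(8) = 0.
By the Sprague-Grundy theorem, the Grundy value of a sum of independent games is the XOR of the component values.
Combined value = 6 XOR 0 = 6.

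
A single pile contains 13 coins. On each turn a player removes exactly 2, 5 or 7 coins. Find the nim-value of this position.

Grundy values for subtraction set {2, 5, 7}:
g(0) = mex{} = 0
g(1) = mex{} = 0
g(2) = mex{0} = 1
g(3) = mex{0} = 1
g(4) = mex{1} = 0
g(5) = mex{0,1} = 2
g(6) = mex{0} = 1
g(7) = mex{0,1,2} = 3
g(8) = mex{0,1} = 2
g(9) = mex{0,1,3} = 2
g(10) = mex{1,2} = 0
g(11) = mex{0,1,2} = 3
g(12) = mex{0,2,3} = 1
g(13) = mex{1,2,3} = 0
So g(13) = 0.

0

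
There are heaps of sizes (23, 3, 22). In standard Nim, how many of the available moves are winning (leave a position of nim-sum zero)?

3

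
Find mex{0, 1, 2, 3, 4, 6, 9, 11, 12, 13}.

The values 0, 1, 2, 3, 4 are all present; 5 is the first non-negative integer missing from the set.

5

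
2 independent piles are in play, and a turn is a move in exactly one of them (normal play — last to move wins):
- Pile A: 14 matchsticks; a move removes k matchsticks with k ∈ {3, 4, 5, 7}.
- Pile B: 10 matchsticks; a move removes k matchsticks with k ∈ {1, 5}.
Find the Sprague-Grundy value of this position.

Grundy values for pile A (subtraction set {3, 4, 5, 7}):
k:     0  1  2  3  4  5  6  7  8  9 10 11 12 13 14
g(k):  0  0  0  1  1  1  2  2  2  3  0  0  0  1  1
So g(14) = 1.
Grundy values for pile B (subtraction set {1, 5}):
k:     0  1  2  3  4  5  6  7  8  9 10
g(k):  0  1  0  1  0  1  0  1  0  1  0
So g(10) = 0.
By the Sprague-Grundy theorem, the Grundy value of a sum of independent games is the XOR of the component values.
Combined value = 1 XOR 0 = 1.

1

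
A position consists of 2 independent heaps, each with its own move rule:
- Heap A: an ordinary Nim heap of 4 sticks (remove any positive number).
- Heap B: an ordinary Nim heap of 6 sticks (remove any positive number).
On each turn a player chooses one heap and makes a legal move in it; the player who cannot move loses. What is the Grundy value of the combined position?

2

Heap A is a plain Nim heap of size 4, so its Grundy value is 4.
Heap B is a plain Nim heap of size 6, so its Grundy value is 6.
The value of a disjunctive sum is the nim-sum of the parts.
Combined value = 4 XOR 6 = 2.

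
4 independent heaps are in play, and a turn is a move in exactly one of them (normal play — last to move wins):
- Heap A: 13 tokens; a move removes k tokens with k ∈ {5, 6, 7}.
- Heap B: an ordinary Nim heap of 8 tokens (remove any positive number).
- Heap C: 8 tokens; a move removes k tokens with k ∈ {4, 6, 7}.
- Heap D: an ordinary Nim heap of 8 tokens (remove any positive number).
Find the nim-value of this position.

Grundy values for heap A (subtraction set {5, 6, 7}):
k:     0  1  2  3  4  5  6  7  8  9 10 11 12 13
g(k):  0  0  0  0  0  1  1  1  1  1  2  2  0  0
So g(13) = 0.
Heap B is a plain Nim heap of size 8, so its Grundy value is 8.
For heap C, compute g(0), g(1), … with moves {4, 6, 7}:
g(0) = mex{} = 0
g(1) = mex{} = 0
g(2) = mex{} = 0
g(3) = mex{} = 0
g(4) = mex{0} = 1
g(5) = mex{0} = 1
g(6) = mex{0} = 1
g(7) = mex{0} = 1
g(8) = mex{0,1} = 2
So g(8) = 2.
Heap D is a plain Nim heap of size 8, so its Grundy value is 8.
By the Sprague-Grundy theorem, the Grundy value of a sum of independent games is the XOR of the component values.
Combined value = 0 XOR 8 XOR 2 XOR 8 = 2.

2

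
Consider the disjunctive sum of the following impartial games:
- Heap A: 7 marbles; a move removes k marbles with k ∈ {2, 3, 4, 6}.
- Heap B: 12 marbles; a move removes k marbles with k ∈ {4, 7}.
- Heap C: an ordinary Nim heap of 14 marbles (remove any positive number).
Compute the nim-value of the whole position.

Build the Grundy sequence for heap A with g(k) = mex{g(k−s) : s ∈ {2, 3, 4, 6}, s ≤ k}:
k:     0  1  2  3  4  5  6  7
g(k):  0  0  1  1  2  2  3  3
So g(7) = 3.
For heap B, compute g(0), g(1), … with moves {4, 7}:
g(0) = mex{} = 0
g(1) = mex{} = 0
g(2) = mex{} = 0
g(3) = mex{} = 0
g(4) = mex{0} = 1
g(5) = mex{0} = 1
g(6) = mex{0} = 1
g(7) = mex{0} = 1
g(8) = mex{0,1} = 2
g(9) = mex{0,1} = 2
g(10) = mex{0,1} = 2
g(11) = mex{1} = 0
g(12) = mex{1,2} = 0
So g(12) = 0.
Heap C is a plain Nim heap of size 14, so its Grundy value is 14.
By the Sprague-Grundy theorem, the Grundy value of a sum of independent games is the XOR of the component values.
Combined value = 3 XOR 0 XOR 14 = 13.

13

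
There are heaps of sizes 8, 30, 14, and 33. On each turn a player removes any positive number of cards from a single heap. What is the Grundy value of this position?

Nim-sum: 8 ⊕ 30 ⊕ 14 ⊕ 33 = 57.

57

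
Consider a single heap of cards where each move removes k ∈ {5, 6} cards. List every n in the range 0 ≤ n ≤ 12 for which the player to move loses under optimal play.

0, 1, 2, 3, 4, 11, 12

Grundy values for subtraction set {5, 6}:
k:     0  1  2  3  4  5  6  7  8  9 10 11 12
g(k):  0  0  0  0  0  1  1  1  1  1  2  0  0
The P-positions (g = 0) in 0..12 are 0, 1, 2, 3, 4, 11, 12.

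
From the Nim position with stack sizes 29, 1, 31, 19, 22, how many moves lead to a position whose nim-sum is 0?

Nim-sum: 29 ⊕ 1 ⊕ 31 ⊕ 19 ⊕ 22 = 6.
The overall nim-sum is X = 6. A stack of size p has a winning move iff p XOR X < p (reduce it to p XOR X).
  29: 29 XOR 6 = 27 < 29 — winning move (to 27).
  1: 1 XOR 6 = 7 ≥ 1 — no move.
  31: 31 XOR 6 = 25 < 31 — winning move (to 25).
  19: 19 XOR 6 = 21 ≥ 19 — no move.
  22: 22 XOR 6 = 16 < 22 — winning move (to 16).
That gives 3 winning moves.

3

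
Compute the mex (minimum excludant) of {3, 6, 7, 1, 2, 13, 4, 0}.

5

The values 0, 1, 2, 3, 4 are all present; 5 is the first non-negative integer missing from the set.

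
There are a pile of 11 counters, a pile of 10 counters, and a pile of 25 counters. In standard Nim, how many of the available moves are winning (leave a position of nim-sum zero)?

1

Nim-sum: 11 ^ 10 ^ 25 = 24.
The overall nim-sum is X = 24. A pile of size p has a winning move iff p XOR X < p (reduce it to p XOR X).
  11: 11 XOR 24 = 19 ≥ 11 — no move.
  10: 10 XOR 24 = 18 ≥ 10 — no move.
  25: 25 XOR 24 = 1 < 25 — winning move (to 1).
That gives 1 winning move.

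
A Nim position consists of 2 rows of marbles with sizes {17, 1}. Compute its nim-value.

16

Compute the nim-sum pairwise:
17 ^ 1 = 16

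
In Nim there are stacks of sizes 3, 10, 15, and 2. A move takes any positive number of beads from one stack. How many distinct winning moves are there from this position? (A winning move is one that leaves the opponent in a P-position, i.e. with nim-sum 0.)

Write each in binary and XOR column by column:
  0011  (3)
  1010  (10)
  1111  (15)
  0010  (2)
  ----
  0100  (4)
The overall nim-sum is X = 4. A stack of size p has a winning move iff p XOR X < p (reduce it to p XOR X).
  3: 3 XOR 4 = 7 ≥ 3 — no move.
  10: 10 XOR 4 = 14 ≥ 10 — no move.
  15: 15 XOR 4 = 11 < 15 — winning move (to 11).
  2: 2 XOR 4 = 6 ≥ 2 — no move.
That gives 1 winning move.

1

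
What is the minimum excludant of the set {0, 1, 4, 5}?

The values 0, 1 are all present; 2 is the first non-negative integer missing from the set.

2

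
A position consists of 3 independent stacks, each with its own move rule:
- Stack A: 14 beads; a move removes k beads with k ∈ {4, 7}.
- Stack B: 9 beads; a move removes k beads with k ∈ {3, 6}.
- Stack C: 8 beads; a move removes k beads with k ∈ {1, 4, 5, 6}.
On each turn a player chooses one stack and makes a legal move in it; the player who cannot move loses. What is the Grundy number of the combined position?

Grundy values for stack A (subtraction set {4, 7}):
g(0) = mex{} = 0
g(1) = mex{} = 0
g(2) = mex{} = 0
g(3) = mex{} = 0
g(4) = mex{0} = 1
g(5) = mex{0} = 1
g(6) = mex{0} = 1
g(7) = mex{0} = 1
g(8) = mex{0,1} = 2
g(9) = mex{0,1} = 2
g(10) = mex{0,1} = 2
g(11) = mex{1} = 0
g(12) = mex{1,2} = 0
g(13) = mex{1,2} = 0
g(14) = mex{1,2} = 0
So g(14) = 0.
Grundy values for stack B (subtraction set {3, 6}):
g(0) = mex{} = 0
g(1) = mex{} = 0
g(2) = mex{} = 0
g(3) = mex{0} = 1
g(4) = mex{0} = 1
g(5) = mex{0} = 1
g(6) = mex{0,1} = 2
g(7) = mex{0,1} = 2
g(8) = mex{0,1} = 2
g(9) = mex{1,2} = 0
So g(9) = 0.
Grundy values for stack C (subtraction set {1, 4, 5, 6}):
k:     0  1  2  3  4  5  6  7  8
g(k):  0  1  0  1  2  3  2  3  4
So g(8) = 4.
By the Sprague-Grundy theorem, the Grundy value of a sum of independent games is the XOR of the component values.
Combined value = 0 XOR 0 XOR 4 = 4.

4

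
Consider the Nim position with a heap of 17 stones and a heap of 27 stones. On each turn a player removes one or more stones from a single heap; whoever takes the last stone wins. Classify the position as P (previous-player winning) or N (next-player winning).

N-position

In binary:
  10001  (17)
  11011  (27)
  -----
  01010  (10)
The nim-sum is 10 ≠ 0, so this is an N-position: the player to move can win.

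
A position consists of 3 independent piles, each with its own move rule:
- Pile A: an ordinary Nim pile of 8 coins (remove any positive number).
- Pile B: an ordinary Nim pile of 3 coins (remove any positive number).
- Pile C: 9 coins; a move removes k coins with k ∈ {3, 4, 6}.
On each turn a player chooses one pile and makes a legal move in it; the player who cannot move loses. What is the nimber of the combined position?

Pile A is a plain Nim pile of size 8, so its Grundy value is 8.
Pile B is a plain Nim pile of size 3, so its Grundy value is 3.
Grundy values for pile C (subtraction set {3, 4, 6}):
k:     0  1  2  3  4  5  6  7  8  9
g(k):  0  0  0  1  1  1  2  2  2  0
So g(9) = 0.
By the Sprague-Grundy theorem, the Grundy value of a sum of independent games is the XOR of the component values.
Combined value = 8 XOR 3 XOR 0 = 11.

11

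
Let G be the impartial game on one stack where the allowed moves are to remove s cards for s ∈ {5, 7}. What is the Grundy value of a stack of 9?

1

Compute g(0), g(1), … for moves {5, 7}:
k:     0  1  2  3  4  5  6  7  8  9
g(k):  0  0  0  0  0  1  1  1  1  1
So g(9) = 1.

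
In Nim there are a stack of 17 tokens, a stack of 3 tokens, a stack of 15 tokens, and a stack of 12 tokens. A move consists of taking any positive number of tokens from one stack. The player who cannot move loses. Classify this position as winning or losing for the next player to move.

Winning position

Bitwise XOR of the heap sizes:
  10001  (17)
  00011  (3)
  01111  (15)
  01100  (12)
  -----
  10001  (17)
The nim-sum is 17 ≠ 0, so this is an N-position: the player to move can win.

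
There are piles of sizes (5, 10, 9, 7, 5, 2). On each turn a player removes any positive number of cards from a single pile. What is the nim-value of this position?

6

Compute the nim-sum pairwise:
5 ⊕ 10 = 15
15 ⊕ 9 = 6
6 ⊕ 7 = 1
1 ⊕ 5 = 4
4 ⊕ 2 = 6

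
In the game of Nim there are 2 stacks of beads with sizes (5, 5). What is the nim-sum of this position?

Bitwise XOR of the heap sizes:
  101  (5)
  101  (5)
  ---
  000  (0)

0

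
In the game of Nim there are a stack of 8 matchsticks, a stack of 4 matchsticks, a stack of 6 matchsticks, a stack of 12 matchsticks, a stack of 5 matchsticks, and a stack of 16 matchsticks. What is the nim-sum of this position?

Nim-sum: 8 ⊕ 4 ⊕ 6 ⊕ 12 ⊕ 5 ⊕ 16 = 19.

19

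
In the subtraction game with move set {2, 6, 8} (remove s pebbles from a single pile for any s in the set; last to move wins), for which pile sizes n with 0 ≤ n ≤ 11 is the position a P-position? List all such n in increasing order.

0, 1, 4, 5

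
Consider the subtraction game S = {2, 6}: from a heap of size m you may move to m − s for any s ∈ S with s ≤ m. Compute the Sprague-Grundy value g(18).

Grundy values for subtraction set {2, 6}:
k:     0  1  2  3  4  5  6  7  8  9 10 11 12 13 14 15 16 17 18
g(k):  0  0  1  1  0  0  1  1  0  0  1  1  0  0  1  1  0  0  1
So g(18) = 1.

1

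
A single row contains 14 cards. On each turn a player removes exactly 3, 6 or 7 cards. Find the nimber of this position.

1

Build the Grundy sequence with g(k) = mex{g(k−s) : s ∈ {3, 6, 7}, s ≤ k}:
k:     0  1  2  3  4  5  6  7  8  9 10 11 12 13 14
g(k):  0  0  0  1  1  1  2  2  2  3  0  0  0  1  1
So g(14) = 1.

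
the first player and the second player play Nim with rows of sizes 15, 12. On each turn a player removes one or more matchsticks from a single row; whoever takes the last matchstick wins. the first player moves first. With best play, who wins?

Write each in binary and XOR column by column:
  1111  (15)
  1100  (12)
  ----
  0011  (3)
The nim-sum is 3 ≠ 0, so this is an N-position: the player to move can win; the first player has a winning move.

the first player wins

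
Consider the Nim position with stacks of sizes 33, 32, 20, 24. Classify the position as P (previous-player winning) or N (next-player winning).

N-position

In binary:
  100001  (33)
  100000  (32)
  010100  (20)
  011000  (24)
  ------
  001101  (13)
The nim-sum is 13 ≠ 0, so this is an N-position: the player to move can win.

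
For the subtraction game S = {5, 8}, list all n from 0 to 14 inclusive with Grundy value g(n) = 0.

0, 1, 2, 3, 4, 13, 14

Grundy values for subtraction set {5, 8}:
g(0) = mex{} = 0
g(1) = mex{} = 0
g(2) = mex{} = 0
g(3) = mex{} = 0
g(4) = mex{} = 0
g(5) = mex{0} = 1
g(6) = mex{0} = 1
g(7) = mex{0} = 1
g(8) = mex{0} = 1
g(9) = mex{0} = 1
g(10) = mex{0,1} = 2
g(11) = mex{0,1} = 2
g(12) = mex{0,1} = 2
g(13) = mex{1} = 0
g(14) = mex{1} = 0
The P-positions (g = 0) in 0..14 are 0, 1, 2, 3, 4, 13, 14.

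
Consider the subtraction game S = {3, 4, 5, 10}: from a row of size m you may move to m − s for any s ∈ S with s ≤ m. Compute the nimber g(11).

1

Grundy values for subtraction set {3, 4, 5, 10}:
k:     0  1  2  3  4  5  6  7  8  9 10 11
g(k):  0  0  0  1  1  1  2  2  0  0  3  1
So g(11) = 1.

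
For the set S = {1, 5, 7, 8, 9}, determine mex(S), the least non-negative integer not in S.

0 is not in the set, so the mex is 0.

0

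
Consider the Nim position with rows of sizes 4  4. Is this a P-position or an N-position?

P-position

Bitwise XOR of the heap sizes:
  100  (4)
  100  (4)
  ---
  000  (0)
The nim-sum is 0, so this is a P-position: the player to move is in a losing position under optimal play.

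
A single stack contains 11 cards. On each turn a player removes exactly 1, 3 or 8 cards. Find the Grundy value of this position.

Compute g(0), g(1), … for moves {1, 3, 8}:
k:     0  1  2  3  4  5  6  7  8  9 10 11
g(k):  0  1  0  1  0  1  0  1  2  3  2  0
So g(11) = 0.

0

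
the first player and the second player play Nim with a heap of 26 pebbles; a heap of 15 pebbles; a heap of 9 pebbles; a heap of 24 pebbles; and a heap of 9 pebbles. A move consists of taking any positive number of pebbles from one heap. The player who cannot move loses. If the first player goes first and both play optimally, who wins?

the first player wins

Nim-sum: 26 XOR 15 XOR 9 XOR 24 XOR 9 = 13.
The nim-sum is 13 ≠ 0, so this is an N-position: the player to move can win; the first player has a winning move.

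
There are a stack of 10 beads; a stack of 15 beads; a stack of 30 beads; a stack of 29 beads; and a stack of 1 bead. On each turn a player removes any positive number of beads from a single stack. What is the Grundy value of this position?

Compute the nim-sum pairwise:
10 ⊕ 15 = 5
5 ⊕ 30 = 27
27 ⊕ 29 = 6
6 ⊕ 1 = 7

7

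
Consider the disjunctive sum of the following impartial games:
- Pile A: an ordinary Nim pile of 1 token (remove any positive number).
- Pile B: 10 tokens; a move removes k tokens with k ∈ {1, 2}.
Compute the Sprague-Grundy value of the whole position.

0

Pile A is a plain Nim pile of size 1, so its Grundy value is 1.
Grundy values for pile B (subtraction set {1, 2}):
g(0) = mex{} = 0
g(1) = mex{0} = 1
g(2) = mex{0,1} = 2
g(3) = mex{1,2} = 0
g(4) = mex{0,2} = 1
g(5) = mex{0,1} = 2
g(6) = mex{1,2} = 0
g(7) = mex{0,2} = 1
g(8) = mex{0,1} = 2
g(9) = mex{1,2} = 0
g(10) = mex{0,2} = 1
So g(10) = 1.
By the Sprague-Grundy theorem, the Grundy value of a sum of independent games is the XOR of the component values.
Combined value = 1 ⊕ 1 = 0.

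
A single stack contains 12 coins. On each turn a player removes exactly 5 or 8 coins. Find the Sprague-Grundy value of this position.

Grundy values for subtraction set {5, 8}:
k:     0  1  2  3  4  5  6  7  8  9 10 11 12
g(k):  0  0  0  0  0  1  1  1  1  1  2  2  2
So g(12) = 2.

2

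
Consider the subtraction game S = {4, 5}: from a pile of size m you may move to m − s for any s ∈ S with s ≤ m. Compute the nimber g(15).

Compute g(0), g(1), … for moves {4, 5}:
k:     0  1  2  3  4  5  6  7  8  9 10 11 12 13 14 15
g(k):  0  0  0  0  1  1  1  1  2  0  0  0  0  1  1  1
So g(15) = 1.

1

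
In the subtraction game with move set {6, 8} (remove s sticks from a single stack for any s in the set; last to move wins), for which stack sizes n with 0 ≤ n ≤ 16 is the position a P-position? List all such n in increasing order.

Build the Grundy sequence with g(k) = mex{g(k−s) : s ∈ {6, 8}, s ≤ k}:
k:     0  1  2  3  4  5  6  7  8  9 10 11 12 13 14 15 16
g(k):  0  0  0  0  0  0  1  1  1  1  1  1  2  2  0  0  0
The P-positions (g = 0) in 0..16 are 0, 1, 2, 3, 4, 5, 14, 15, 16.

0, 1, 2, 3, 4, 5, 14, 15, 16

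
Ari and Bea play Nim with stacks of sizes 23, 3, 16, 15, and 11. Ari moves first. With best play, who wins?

Nim-sum: 23 XOR 3 XOR 16 XOR 15 XOR 11 = 0.
The nim-sum is 0, so this is a P-position: the player to move is in a losing position under optimal play; Ari is about to move from it and so loses — Bea wins.

Bea wins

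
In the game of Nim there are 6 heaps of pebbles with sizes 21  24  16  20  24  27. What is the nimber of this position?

Compute the nim-sum pairwise:
21 ^ 24 = 13
13 ^ 16 = 29
29 ^ 20 = 9
9 ^ 24 = 17
17 ^ 27 = 10

10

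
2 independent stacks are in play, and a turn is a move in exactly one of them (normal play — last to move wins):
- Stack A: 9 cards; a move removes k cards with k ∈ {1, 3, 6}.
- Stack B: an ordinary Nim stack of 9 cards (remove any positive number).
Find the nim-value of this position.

9

Build the Grundy sequence for stack A with g(k) = mex{g(k−s) : s ∈ {1, 3, 6}, s ≤ k}:
k:     0  1  2  3  4  5  6  7  8  9
g(k):  0  1  0  1  0  1  2  3  2  0
So g(9) = 0.
Stack B is a plain Nim stack of size 9, so its Grundy value is 9.
By the Sprague-Grundy theorem, the Grundy value of a sum of independent games is the XOR of the component values.
Combined value = 0 XOR 9 = 9.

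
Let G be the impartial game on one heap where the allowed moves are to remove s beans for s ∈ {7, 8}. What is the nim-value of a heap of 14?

2

Compute g(0), g(1), … for moves {7, 8}:
k:     0  1  2  3  4  5  6  7  8  9 10 11 12 13 14
g(k):  0  0  0  0  0  0  0  1  1  1  1  1  1  1  2
So g(14) = 2.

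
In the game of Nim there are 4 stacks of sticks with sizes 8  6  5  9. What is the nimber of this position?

2

Compute the nim-sum pairwise:
8 ^ 6 = 14
14 ^ 5 = 11
11 ^ 9 = 2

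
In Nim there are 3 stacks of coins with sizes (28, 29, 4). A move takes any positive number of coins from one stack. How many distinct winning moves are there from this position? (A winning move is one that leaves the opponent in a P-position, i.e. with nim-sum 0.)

3

In binary:
  11100  (28)
  11101  (29)
  00100  (4)
  -----
  00101  (5)
The overall nim-sum is X = 5. A stack of size p has a winning move iff p XOR X < p (reduce it to p XOR X).
  28: 28 XOR 5 = 25 < 28 — winning move (to 25).
  29: 29 XOR 5 = 24 < 29 — winning move (to 24).
  4: 4 XOR 5 = 1 < 4 — winning move (to 1).
That gives 3 winning moves.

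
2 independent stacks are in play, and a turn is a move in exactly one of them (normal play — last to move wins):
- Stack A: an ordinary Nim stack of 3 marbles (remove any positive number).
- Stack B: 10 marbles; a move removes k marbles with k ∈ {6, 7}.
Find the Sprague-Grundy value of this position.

2

Stack A is a plain Nim stack of size 3, so its Grundy value is 3.
For stack B, compute g(0), g(1), … with moves {6, 7}:
k:     0  1  2  3  4  5  6  7  8  9 10
g(k):  0  0  0  0  0  0  1  1  1  1  1
So g(10) = 1.
The value of a disjunctive sum is the nim-sum of the parts.
Combined value = 3 XOR 1 = 2.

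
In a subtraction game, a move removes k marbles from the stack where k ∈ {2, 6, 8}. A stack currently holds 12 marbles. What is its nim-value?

2

Build the Grundy sequence with g(k) = mex{g(k−s) : s ∈ {2, 6, 8}, s ≤ k}:
g(0) = mex{} = 0
g(1) = mex{} = 0
g(2) = mex{0} = 1
g(3) = mex{0} = 1
g(4) = mex{1} = 0
g(5) = mex{1} = 0
g(6) = mex{0} = 1
g(7) = mex{0} = 1
g(8) = mex{0,1} = 2
g(9) = mex{0,1} = 2
g(10) = mex{0,1,2} = 3
g(11) = mex{0,1,2} = 3
g(12) = mex{0,1,3} = 2
So g(12) = 2.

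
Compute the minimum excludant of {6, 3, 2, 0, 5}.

1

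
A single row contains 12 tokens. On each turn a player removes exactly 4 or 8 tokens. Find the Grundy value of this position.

Compute g(0), g(1), … for moves {4, 8}:
g(0) = mex{} = 0
g(1) = mex{} = 0
g(2) = mex{} = 0
g(3) = mex{} = 0
g(4) = mex{0} = 1
g(5) = mex{0} = 1
g(6) = mex{0} = 1
g(7) = mex{0} = 1
g(8) = mex{0,1} = 2
g(9) = mex{0,1} = 2
g(10) = mex{0,1} = 2
g(11) = mex{0,1} = 2
g(12) = mex{1,2} = 0
So g(12) = 0.

0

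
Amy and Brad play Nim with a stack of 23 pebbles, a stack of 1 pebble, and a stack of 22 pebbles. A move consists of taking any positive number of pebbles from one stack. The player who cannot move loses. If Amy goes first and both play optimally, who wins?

Brad wins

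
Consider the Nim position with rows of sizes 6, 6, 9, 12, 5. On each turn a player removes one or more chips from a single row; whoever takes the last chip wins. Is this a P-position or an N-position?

P-position

Bitwise XOR of the heap sizes:
  0110  (6)
  0110  (6)
  1001  (9)
  1100  (12)
  0101  (5)
  ----
  0000  (0)
The nim-sum is 0, so this is a P-position: the player to move is in a losing position under optimal play.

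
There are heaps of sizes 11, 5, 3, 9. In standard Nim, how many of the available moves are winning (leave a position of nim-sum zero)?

In binary:
  1011  (11)
  0101  (5)
  0011  (3)
  1001  (9)
  ----
  0100  (4)
The overall nim-sum is X = 4. A heap of size p has a winning move iff p XOR X < p (reduce it to p XOR X).
  11: 11 XOR 4 = 15 ≥ 11 — no move.
  5: 5 XOR 4 = 1 < 5 — winning move (to 1).
  3: 3 XOR 4 = 7 ≥ 3 — no move.
  9: 9 XOR 4 = 13 ≥ 9 — no move.
That gives 1 winning move.

1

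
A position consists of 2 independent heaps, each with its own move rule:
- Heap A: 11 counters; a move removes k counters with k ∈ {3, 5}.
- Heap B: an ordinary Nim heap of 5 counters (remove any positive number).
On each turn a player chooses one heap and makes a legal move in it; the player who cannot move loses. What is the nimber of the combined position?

Build the Grundy sequence for heap A with g(k) = mex{g(k−s) : s ∈ {3, 5}, s ≤ k}:
g(0) = mex{} = 0
g(1) = mex{} = 0
g(2) = mex{} = 0
g(3) = mex{0} = 1
g(4) = mex{0} = 1
g(5) = mex{0} = 1
g(6) = mex{0,1} = 2
g(7) = mex{0,1} = 2
g(8) = mex{1} = 0
g(9) = mex{1,2} = 0
g(10) = mex{1,2} = 0
g(11) = mex{0,2} = 1
So g(11) = 1.
Heap B is a plain Nim heap of size 5, so its Grundy value is 5.
The value of a disjunctive sum is the nim-sum of the parts.
Combined value = 1 ⊕ 5 = 4.

4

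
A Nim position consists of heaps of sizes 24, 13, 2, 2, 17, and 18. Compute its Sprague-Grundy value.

22

Compute the nim-sum pairwise:
24 ^ 13 = 21
21 ^ 2 = 23
23 ^ 2 = 21
21 ^ 17 = 4
4 ^ 18 = 22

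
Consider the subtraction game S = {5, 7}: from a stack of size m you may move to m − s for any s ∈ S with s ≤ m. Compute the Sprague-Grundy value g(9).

1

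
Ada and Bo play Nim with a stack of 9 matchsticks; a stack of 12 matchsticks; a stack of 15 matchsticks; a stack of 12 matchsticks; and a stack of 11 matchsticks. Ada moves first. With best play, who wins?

Ada wins

Bitwise XOR of the heap sizes:
  1001  (9)
  1100  (12)
  1111  (15)
  1100  (12)
  1011  (11)
  ----
  1101  (13)
The nim-sum is 13 ≠ 0, so this is an N-position: the player to move can win; Ada has a winning move.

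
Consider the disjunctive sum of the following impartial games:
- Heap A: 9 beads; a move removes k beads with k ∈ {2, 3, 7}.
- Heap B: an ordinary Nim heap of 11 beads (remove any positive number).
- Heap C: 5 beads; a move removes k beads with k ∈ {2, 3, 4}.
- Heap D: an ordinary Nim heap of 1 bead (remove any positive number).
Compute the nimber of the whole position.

For heap A, compute g(0), g(1), … with moves {2, 3, 7}:
g(0) = mex{} = 0
g(1) = mex{} = 0
g(2) = mex{0} = 1
g(3) = mex{0} = 1
g(4) = mex{0,1} = 2
g(5) = mex{1} = 0
g(6) = mex{1,2} = 0
g(7) = mex{0,2} = 1
g(8) = mex{0} = 1
g(9) = mex{0,1} = 2
So g(9) = 2.
Heap B is a plain Nim heap of size 11, so its Grundy value is 11.
For heap C, compute g(0), g(1), … with moves {2, 3, 4}:
g(0) = mex{} = 0
g(1) = mex{} = 0
g(2) = mex{0} = 1
g(3) = mex{0} = 1
g(4) = mex{0,1} = 2
g(5) = mex{0,1} = 2
So g(5) = 2.
Heap D is a plain Nim heap of size 1, so its Grundy value is 1.
The value of a disjunctive sum is the nim-sum of the parts.
Combined value = 2 ⊕ 11 ⊕ 2 ⊕ 1 = 10.

10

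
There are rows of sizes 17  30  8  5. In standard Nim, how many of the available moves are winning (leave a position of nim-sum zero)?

In binary:
  10001  (17)
  11110  (30)
  01000  (8)
  00101  (5)
  -----
  00010  (2)
The overall nim-sum is X = 2. A row of size p has a winning move iff p XOR X < p (reduce it to p XOR X).
  17: 17 XOR 2 = 19 ≥ 17 — no move.
  30: 30 XOR 2 = 28 < 30 — winning move (to 28).
  8: 8 XOR 2 = 10 ≥ 8 — no move.
  5: 5 XOR 2 = 7 ≥ 5 — no move.
That gives 1 winning move.

1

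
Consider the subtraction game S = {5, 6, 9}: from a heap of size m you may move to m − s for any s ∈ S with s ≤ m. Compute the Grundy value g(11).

Build the Grundy sequence with g(k) = mex{g(k−s) : s ∈ {5, 6, 9}, s ≤ k}:
k:     0  1  2  3  4  5  6  7  8  9 10 11
g(k):  0  0  0  0  0  1  1  1  1  1  2  2
So g(11) = 2.

2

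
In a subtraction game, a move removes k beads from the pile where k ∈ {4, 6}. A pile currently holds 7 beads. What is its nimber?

Compute g(0), g(1), … for moves {4, 6}:
g(0) = mex{} = 0
g(1) = mex{} = 0
g(2) = mex{} = 0
g(3) = mex{} = 0
g(4) = mex{0} = 1
g(5) = mex{0} = 1
g(6) = mex{0} = 1
g(7) = mex{0} = 1
So g(7) = 1.

1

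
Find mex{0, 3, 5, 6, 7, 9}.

1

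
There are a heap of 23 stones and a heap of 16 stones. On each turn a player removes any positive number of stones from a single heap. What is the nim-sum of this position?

7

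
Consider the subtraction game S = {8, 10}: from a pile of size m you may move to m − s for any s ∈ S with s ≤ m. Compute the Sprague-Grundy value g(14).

1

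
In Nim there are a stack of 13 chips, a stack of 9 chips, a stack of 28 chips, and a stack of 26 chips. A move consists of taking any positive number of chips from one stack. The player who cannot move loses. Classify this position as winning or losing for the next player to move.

Compute the nim-sum pairwise:
13 XOR 9 = 4
4 XOR 28 = 24
24 XOR 26 = 2
The nim-sum is 2 ≠ 0, so this is an N-position: the player to move can win.

Winning position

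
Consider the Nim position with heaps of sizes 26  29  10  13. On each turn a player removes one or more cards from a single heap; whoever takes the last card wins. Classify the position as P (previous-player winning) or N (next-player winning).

Bitwise XOR of the heap sizes:
  11010  (26)
  11101  (29)
  01010  (10)
  01101  (13)
  -----
  00000  (0)
The nim-sum is 0, so this is a P-position: the player to move is in a losing position under optimal play.

P-position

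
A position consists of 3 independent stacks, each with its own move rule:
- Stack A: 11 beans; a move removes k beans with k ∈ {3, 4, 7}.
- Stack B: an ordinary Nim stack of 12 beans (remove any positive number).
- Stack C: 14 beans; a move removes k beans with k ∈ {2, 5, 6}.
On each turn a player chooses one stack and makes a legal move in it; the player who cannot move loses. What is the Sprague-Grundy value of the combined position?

13

For stack A, compute g(0), g(1), … with moves {3, 4, 7}:
k:     0  1  2  3  4  5  6  7  8  9 10 11
g(k):  0  0  0  1  1  1  2  2  2  3  0  0
So g(11) = 0.
Stack B is a plain Nim stack of size 12, so its Grundy value is 12.
For stack C, compute g(0), g(1), … with moves {2, 5, 6}:
g(0) = mex{} = 0
g(1) = mex{} = 0
g(2) = mex{0} = 1
g(3) = mex{0} = 1
g(4) = mex{1} = 0
g(5) = mex{0,1} = 2
g(6) = mex{0} = 1
g(7) = mex{0,1,2} = 3
g(8) = mex{1} = 0
g(9) = mex{0,1,3} = 2
g(10) = mex{0,2} = 1
g(11) = mex{1,2} = 0
g(12) = mex{1,3} = 0
g(13) = mex{0,3} = 1
g(14) = mex{0,2} = 1
So g(14) = 1.
The value of a disjunctive sum is the nim-sum of the parts.
Combined value = 0 XOR 12 XOR 1 = 13.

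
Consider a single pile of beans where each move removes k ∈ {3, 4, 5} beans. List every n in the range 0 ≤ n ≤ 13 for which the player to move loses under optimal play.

0, 1, 2, 8, 9, 10

Compute g(0), g(1), … for moves {3, 4, 5}:
g(0) = mex{} = 0
g(1) = mex{} = 0
g(2) = mex{} = 0
g(3) = mex{0} = 1
g(4) = mex{0} = 1
g(5) = mex{0} = 1
g(6) = mex{0,1} = 2
g(7) = mex{0,1} = 2
g(8) = mex{1} = 0
g(9) = mex{1,2} = 0
g(10) = mex{1,2} = 0
g(11) = mex{0,2} = 1
g(12) = mex{0,2} = 1
g(13) = mex{0} = 1
The P-positions (g = 0) in 0..13 are 0, 1, 2, 8, 9, 10.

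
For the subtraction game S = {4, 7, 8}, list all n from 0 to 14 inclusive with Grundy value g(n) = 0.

Compute g(0), g(1), … for moves {4, 7, 8}:
k:     0  1  2  3  4  5  6  7  8  9 10 11 12 13 14
g(k):  0  0  0  0  1  1  1  1  2  2  2  2  0  0  0
The P-positions (g = 0) in 0..14 are 0, 1, 2, 3, 12, 13, 14.

0, 1, 2, 3, 12, 13, 14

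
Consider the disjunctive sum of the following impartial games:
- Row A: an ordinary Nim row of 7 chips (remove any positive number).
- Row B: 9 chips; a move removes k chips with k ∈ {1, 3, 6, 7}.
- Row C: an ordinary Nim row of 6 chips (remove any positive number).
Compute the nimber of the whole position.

2

Row A is a plain Nim row of size 7, so its Grundy value is 7.
Build the Grundy sequence for row B with g(k) = mex{g(k−s) : s ∈ {1, 3, 6, 7}, s ≤ k}:
k:     0  1  2  3  4  5  6  7  8  9
g(k):  0  1  0  1  0  1  2  3  2  3
So g(9) = 3.
Row C is a plain Nim row of size 6, so its Grundy value is 6.
By the Sprague-Grundy theorem, the Grundy value of a sum of independent games is the XOR of the component values.
Combined value = 7 XOR 3 XOR 6 = 2.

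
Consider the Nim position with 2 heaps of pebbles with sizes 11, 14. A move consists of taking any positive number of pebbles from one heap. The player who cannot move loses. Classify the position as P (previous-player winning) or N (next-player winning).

N-position

Compute the nim-sum pairwise:
11 XOR 14 = 5
The nim-sum is 5 ≠ 0, so this is an N-position: the player to move can win.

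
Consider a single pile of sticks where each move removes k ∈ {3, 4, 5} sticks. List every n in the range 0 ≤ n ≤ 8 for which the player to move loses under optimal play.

Build the Grundy sequence with g(k) = mex{g(k−s) : s ∈ {3, 4, 5}, s ≤ k}:
g(0) = mex{} = 0
g(1) = mex{} = 0
g(2) = mex{} = 0
g(3) = mex{0} = 1
g(4) = mex{0} = 1
g(5) = mex{0} = 1
g(6) = mex{0,1} = 2
g(7) = mex{0,1} = 2
g(8) = mex{1} = 0
The P-positions (g = 0) in 0..8 are 0, 1, 2, 8.

0, 1, 2, 8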